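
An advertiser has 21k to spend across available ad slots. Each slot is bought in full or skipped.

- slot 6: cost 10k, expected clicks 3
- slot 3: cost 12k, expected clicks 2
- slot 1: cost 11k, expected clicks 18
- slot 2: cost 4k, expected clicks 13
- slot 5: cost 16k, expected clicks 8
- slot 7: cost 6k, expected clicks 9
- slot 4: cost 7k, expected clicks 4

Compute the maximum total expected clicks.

slot 1 + slot 2: cost 11 + 4 = 15 ≤ 21, expected clicks 18 + 13 = 31.
slot 1 + slot 2 + slot 7: cost 11 + 4 + 6 = 21 ≤ 21, expected clicks 18 + 13 + 9 = 40.
Best is slot 1, slot 2, and slot 7 with total expected clicks 40.

40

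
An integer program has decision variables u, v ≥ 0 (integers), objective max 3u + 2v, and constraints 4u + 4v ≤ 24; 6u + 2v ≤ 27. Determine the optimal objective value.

15

(u,v)=(3,3) is feasible, giving 15.
(u,v)=(2,4) is feasible, giving 14.
The best lattice point is (3,3), giving 15.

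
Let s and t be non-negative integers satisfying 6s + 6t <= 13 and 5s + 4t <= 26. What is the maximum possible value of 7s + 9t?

18

The continuous relaxation peaks at (0, 2.17) with value 19.50; rounding to a feasible lattice point costs some objective.
(s,t)=(0,2): 6·0+6·2=12≤13, 5·0+4·2=8≤26, objective 18.
(s,t)=(1,1): 6·1+6·1=12≤13, 5·1+4·1=9≤26, objective 16.
(s,t)=(0,1): 6·0+6·1=6≤13, 5·0+4·1=4≤26, objective 9.
The best lattice point is (0,2), giving 18.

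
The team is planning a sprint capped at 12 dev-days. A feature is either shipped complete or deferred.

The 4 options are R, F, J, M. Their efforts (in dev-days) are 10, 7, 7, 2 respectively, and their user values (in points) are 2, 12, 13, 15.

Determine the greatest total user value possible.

28

R + M: effort 10 + 2 = 12 ≤ 12, user value 2 + 15 = 17.
F + M: effort 7 + 2 = 9 ≤ 12, user value 12 + 15 = 27.
J + M: effort 7 + 2 = 9 ≤ 12, user value 13 + 15 = 28.
Best is J and M with total user value 28.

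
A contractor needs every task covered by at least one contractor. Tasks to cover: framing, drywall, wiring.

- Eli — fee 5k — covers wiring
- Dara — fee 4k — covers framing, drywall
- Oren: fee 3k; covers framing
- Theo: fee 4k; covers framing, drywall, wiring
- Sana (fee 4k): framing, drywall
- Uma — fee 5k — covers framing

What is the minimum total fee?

4

This is an integer covering problem.
Theo alone covers framing, drywall, wiring — every task.
Total fee: 4.
No cover costs less than 4.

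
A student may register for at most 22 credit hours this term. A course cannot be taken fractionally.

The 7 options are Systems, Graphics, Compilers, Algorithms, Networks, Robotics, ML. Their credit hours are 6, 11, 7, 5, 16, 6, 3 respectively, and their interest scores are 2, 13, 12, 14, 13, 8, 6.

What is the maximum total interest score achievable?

Allowing fractional choices, the relaxed optimum would be about 41.2, but courses are indivisible.
Graphics + Algorithms + Robotics: credit hours 11 + 5 + 6 = 22 ≤ 22, interest score 13 + 14 + 8 = 35.
Compilers + Algorithms + Robotics: credit hours 7 + 5 + 6 = 18 ≤ 22, interest score 12 + 14 + 8 = 34.
Compilers + Algorithms + Robotics + ML: credit hours 7 + 5 + 6 + 3 = 21 ≤ 22, interest score 12 + 14 + 8 + 6 = 40.
Best is Compilers, Algorithms, Robotics, and ML with total interest score 40.

40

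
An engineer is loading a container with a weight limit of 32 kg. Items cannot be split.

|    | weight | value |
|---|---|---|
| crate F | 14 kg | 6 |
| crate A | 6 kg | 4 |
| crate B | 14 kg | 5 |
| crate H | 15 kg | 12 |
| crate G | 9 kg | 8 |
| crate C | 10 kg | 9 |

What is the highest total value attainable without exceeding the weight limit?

Take crate A, crate H, and crate C: weight 6 + 15 + 10 = 31 ≤ 32, value 4 + 12 + 9 = 25.
No other feasible combination does better.

25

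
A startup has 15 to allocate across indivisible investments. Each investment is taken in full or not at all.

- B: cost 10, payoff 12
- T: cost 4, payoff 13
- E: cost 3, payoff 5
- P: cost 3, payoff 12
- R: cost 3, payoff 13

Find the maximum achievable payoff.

T + E + P + R: cost 4 + 3 + 3 + 3 = 13 ≤ 15, payoff 13 + 5 + 12 + 13 = 43.
T + E + R: cost 4 + 3 + 3 = 10 ≤ 15, payoff 13 + 5 + 13 = 31.
T + P + R: cost 4 + 3 + 3 = 10 ≤ 15, payoff 13 + 12 + 13 = 38.
Best is T, E, P, and R with total payoff 43.

43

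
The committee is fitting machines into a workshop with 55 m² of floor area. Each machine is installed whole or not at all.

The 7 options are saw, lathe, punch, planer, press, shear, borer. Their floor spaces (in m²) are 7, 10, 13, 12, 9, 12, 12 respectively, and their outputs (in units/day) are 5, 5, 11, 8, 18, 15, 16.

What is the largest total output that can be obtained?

saw + planer + press + shear + borer: floor space 7 + 12 + 9 + 12 + 12 = 52 ≤ 55, output 5 + 8 + 18 + 15 + 16 = 62.
saw + punch + press + shear + borer: floor space 7 + 13 + 9 + 12 + 12 = 53 ≤ 55, output 5 + 11 + 18 + 15 + 16 = 65.
lathe + planer + press + shear + borer: floor space 10 + 12 + 9 + 12 + 12 = 55 ≤ 55, output 5 + 8 + 18 + 15 + 16 = 62.
Best is saw, punch, press, shear, and borer with total output 65.

65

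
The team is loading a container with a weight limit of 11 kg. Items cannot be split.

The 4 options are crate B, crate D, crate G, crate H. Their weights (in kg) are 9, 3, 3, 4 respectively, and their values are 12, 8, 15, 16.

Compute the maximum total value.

39

This is a 0-1 knapsack instance.
crate D + crate H: weight 3 + 4 = 7 ≤ 11, value 8 + 16 = 24.
crate D + crate G + crate H: weight 3 + 3 + 4 = 10 ≤ 11, value 8 + 15 + 16 = 39.
crate G + crate H: weight 3 + 4 = 7 ≤ 11, value 15 + 16 = 31.
Best is crate D, crate G, and crate H with total value 39.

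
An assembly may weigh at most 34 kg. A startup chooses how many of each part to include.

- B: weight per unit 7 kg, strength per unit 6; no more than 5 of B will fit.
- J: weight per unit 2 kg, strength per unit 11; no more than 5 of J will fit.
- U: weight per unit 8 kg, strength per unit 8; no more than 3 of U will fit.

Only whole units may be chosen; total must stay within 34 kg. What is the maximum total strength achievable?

79

This is a bounded integer knapsack.
J has the best ratio (11/2); taking only J gives at most 5×11 = 55 (stopped by the supply cap of 5).
Mixing does better — 5×J and 3×U: weight 34 ≤ 34, strength 5·11 + 3·8 = 79.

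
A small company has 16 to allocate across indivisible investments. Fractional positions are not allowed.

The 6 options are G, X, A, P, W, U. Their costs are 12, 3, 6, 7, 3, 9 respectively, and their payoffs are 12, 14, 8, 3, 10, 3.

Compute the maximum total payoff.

X + P + W: cost 3 + 7 + 3 = 13 ≤ 16, payoff 14 + 3 + 10 = 27.
X + A + W: cost 3 + 6 + 3 = 12 ≤ 16, payoff 14 + 8 + 10 = 32.
Best is X, A, and W with total payoff 32.

32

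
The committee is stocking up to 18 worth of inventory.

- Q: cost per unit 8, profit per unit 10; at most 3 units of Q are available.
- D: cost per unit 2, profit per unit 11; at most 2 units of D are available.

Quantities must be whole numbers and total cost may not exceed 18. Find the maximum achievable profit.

Take 1×Q and 2×D: cost 12 ≤ 18, profit 1·10 + 2·11 = 32.
D has the best ratio (11/2) and is taken to its limit of 2; remaining capacity is filled optimally with the others.

32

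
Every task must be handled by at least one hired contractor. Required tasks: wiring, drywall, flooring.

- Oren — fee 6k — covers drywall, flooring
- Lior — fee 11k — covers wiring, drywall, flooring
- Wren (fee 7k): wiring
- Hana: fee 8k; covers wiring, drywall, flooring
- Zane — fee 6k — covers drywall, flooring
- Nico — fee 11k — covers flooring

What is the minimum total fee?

Hana alone covers wiring, drywall, flooring — every task.
Total fee: 8.
No cover costs less than 8.

8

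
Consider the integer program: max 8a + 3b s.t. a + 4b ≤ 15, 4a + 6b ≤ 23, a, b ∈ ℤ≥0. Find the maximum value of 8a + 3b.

(a,b)=(5,0): 1·5+4·0=5≤15, 4·5+6·0=20≤23, objective 40.
(a,b)=(4,1): 1·4+4·1=8≤15, 4·4+6·1=22≤23, objective 35.
No feasible integer point exceeds 40.

40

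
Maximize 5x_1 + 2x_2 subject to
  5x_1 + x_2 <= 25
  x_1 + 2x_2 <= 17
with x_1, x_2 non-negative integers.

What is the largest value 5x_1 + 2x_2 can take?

Relaxing integrality, the LP optimum is 31.67 at (x_1,x_2) = (3.67, 6.67), which is not an integer point.
(x_1,x_2)=(4,5) is feasible, giving 30.
(x_1,x_2)=(3,7) is feasible, giving 29.
(x_1,x_2)=(4,4) is feasible, giving 28.
Maximum is 30 at (x_1,x_2)=(4,5).

30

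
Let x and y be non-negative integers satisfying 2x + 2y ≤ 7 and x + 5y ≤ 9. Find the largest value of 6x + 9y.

The continuous relaxation peaks at (2.12, 1.38) with value 25.12; rounding to a feasible lattice point costs some objective.
(x,y)=(2,1): 2·2+2·1=6≤7, 1·2+5·1=7≤9, objective 21.
(x,y)=(3,0): 2·3+2·0=6≤7, 1·3+5·0=3≤9, objective 18.
(x,y)=(1,1): 2·1+2·1=4≤7, 1·1+5·1=6≤9, objective 15.
No feasible integer point exceeds 21.

21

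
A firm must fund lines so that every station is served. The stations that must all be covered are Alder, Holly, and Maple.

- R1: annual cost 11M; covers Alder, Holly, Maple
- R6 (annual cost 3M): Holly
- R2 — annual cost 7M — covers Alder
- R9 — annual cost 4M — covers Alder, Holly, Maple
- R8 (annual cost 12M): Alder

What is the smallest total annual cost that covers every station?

R9 alone covers Alder, Holly, Maple — every station.
Total annual cost: 4.
No cover costs less than 4.

4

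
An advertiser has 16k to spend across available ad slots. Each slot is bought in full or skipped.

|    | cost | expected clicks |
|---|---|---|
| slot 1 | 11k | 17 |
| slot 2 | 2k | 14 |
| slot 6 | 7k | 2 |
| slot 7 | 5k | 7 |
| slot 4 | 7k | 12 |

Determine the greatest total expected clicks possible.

Allowing fractional choices, the relaxed optimum would be about 36.8, but ad slots are indivisible.
slot 1 + slot 2: cost 11 + 2 = 13 ≤ 16, expected clicks 17 + 14 = 31.
slot 2 + slot 7 + slot 4: cost 2 + 5 + 7 = 14 ≤ 16, expected clicks 14 + 7 + 12 = 33.
slot 2 + slot 6 + slot 4: cost 2 + 7 + 7 = 16 ≤ 16, expected clicks 14 + 2 + 12 = 28.
Best is slot 2, slot 7, and slot 4 with total expected clicks 33.

33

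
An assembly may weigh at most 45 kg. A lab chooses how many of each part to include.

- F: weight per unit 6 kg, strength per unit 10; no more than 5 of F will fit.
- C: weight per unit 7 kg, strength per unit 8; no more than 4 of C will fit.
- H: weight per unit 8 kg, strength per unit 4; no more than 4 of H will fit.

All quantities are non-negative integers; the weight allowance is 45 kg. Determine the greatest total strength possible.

66

This is a bounded integer knapsack.
F has the best ratio (10/6); taking only F gives at most 5×10 = 50 (stopped by the supply cap of 5).
Mixing does better — 5×F and 2×C: weight 44 ≤ 45, strength 5·10 + 2·8 = 66.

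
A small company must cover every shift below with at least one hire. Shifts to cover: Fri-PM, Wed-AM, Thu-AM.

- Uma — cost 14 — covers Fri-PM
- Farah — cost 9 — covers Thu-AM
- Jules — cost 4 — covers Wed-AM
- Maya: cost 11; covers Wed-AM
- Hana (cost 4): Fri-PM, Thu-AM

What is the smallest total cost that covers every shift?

Choose Jules and Hana: together they cover Fri-PM, Wed-AM, Thu-AM — every shift.
Total cost: 4 + 4 = 8.
No cover costs less than 8.

8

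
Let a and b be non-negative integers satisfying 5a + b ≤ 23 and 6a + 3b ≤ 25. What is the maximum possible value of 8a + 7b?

The continuous relaxation peaks at (0, 8.33) with value 58.33; rounding to a feasible lattice point costs some objective.
(a,b)=(0,8): 5·0+1·8=8≤23, 6·0+3·8=24≤25, objective 56.
(a,b)=(0,7): 5·0+1·7=7≤23, 6·0+3·7=21≤25, objective 49.
No feasible integer point exceeds 56.

56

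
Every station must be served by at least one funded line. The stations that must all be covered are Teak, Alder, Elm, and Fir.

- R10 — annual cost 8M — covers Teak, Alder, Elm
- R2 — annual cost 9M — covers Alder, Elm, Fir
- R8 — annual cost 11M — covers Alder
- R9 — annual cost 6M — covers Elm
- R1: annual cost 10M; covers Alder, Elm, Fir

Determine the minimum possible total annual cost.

17

This is a weighted set-cover instance.
Choose R10 and R2: together they cover Teak, Alder, Elm, Fir — every station.
Total annual cost: 8 + 9 = 17.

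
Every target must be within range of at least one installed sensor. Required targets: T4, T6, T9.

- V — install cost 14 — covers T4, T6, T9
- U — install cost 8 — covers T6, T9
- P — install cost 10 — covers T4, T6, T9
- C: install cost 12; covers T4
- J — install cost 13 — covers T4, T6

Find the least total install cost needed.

10

P alone covers T4, T6, T9 — every target.
Total install cost: 10.
No cover costs less than 10.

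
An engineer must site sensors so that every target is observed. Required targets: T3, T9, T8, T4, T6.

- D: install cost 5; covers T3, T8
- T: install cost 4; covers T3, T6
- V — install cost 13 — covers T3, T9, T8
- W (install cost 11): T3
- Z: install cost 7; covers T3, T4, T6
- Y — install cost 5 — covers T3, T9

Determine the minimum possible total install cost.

The greedy cost-per-new-target heuristic would pick T, D, Y, and Z for 21, but a cheaper cover exists.
Choose D, Z, and Y: together they cover T3, T9, T8, T4, T6 — every target.
Total install cost: 5 + 7 + 5 = 17.
No cover costs less than 17.

17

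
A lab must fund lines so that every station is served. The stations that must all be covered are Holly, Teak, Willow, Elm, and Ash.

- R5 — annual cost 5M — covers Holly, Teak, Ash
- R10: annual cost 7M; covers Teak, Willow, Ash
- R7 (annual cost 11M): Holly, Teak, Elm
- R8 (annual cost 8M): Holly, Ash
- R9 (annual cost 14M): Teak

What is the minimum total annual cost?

This is an integer covering problem.
The greedy cost-per-new-station heuristic would pick R5, R10, and R7 for 23, but a cheaper cover exists.
Choose R10 and R7: together they cover Holly, Teak, Willow, Elm, Ash — every station.
Total annual cost: 7 + 11 = 18.
No cover costs less than 18.

18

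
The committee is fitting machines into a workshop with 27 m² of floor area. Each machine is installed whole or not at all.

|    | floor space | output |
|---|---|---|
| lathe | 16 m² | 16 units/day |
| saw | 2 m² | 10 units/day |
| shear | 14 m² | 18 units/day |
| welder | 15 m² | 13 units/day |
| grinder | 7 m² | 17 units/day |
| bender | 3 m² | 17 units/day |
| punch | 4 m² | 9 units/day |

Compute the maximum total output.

62

This is a 0-1 knapsack instance.
Allowing fractional choices, the relaxed optimum would be about 67.1, but machines are indivisible.
saw + welder + grinder + bender: floor space 2 + 15 + 7 + 3 = 27 ≤ 27, output 10 + 13 + 17 + 17 = 57.
saw + shear + grinder + bender: floor space 2 + 14 + 7 + 3 = 26 ≤ 27, output 10 + 18 + 17 + 17 = 62.
Best is saw, shear, grinder, and bender with total output 62.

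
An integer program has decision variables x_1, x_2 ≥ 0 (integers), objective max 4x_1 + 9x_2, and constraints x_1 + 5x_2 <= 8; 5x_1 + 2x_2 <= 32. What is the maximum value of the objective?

(x_1,x_2)=(6,0): 1·6+5·0=6≤8, 5·6+2·0=30≤32, objective 24.
(x_1,x_2)=(5,0): 1·5+5·0=5≤8, 5·5+2·0=25≤32, objective 20.
Maximum is 24 at (x_1,x_2)=(6,0).

24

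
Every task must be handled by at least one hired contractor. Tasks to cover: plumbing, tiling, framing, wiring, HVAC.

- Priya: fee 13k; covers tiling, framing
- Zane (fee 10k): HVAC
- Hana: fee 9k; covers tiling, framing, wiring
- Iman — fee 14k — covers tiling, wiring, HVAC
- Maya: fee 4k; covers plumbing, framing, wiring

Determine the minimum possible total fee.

18

This is an integer covering problem.
Choose Iman and Maya: together they cover plumbing, tiling, framing, wiring, HVAC — every task.
Total fee: 14 + 4 = 18.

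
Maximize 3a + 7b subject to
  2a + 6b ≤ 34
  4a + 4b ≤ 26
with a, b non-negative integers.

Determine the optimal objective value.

The continuous relaxation peaks at (1.25, 5.25) with value 40.50; rounding to a feasible lattice point costs some objective.
(a,b)=(1,5): 2·1+6·5=32≤34, 4·1+4·5=24≤26, objective 38.
(a,b)=(0,5): 2·0+6·5=30≤34, 4·0+4·5=20≤26, objective 35.
(a,b)=(2,4): 2·2+6·4=28≤34, 4·2+4·4=24≤26, objective 34.
The best lattice point is (1,5), giving 38.

38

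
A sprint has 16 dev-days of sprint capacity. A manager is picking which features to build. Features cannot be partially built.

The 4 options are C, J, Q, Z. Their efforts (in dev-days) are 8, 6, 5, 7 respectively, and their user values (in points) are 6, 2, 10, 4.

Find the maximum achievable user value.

16

Allowing fractional choices, the relaxed optimum would be about 17.7, but features are indivisible.
Q + Z: effort 5 + 7 = 12 ≤ 16, user value 10 + 4 = 14.
C + Q: effort 8 + 5 = 13 ≤ 16, user value 6 + 10 = 16.
Best is C and Q with total user value 16.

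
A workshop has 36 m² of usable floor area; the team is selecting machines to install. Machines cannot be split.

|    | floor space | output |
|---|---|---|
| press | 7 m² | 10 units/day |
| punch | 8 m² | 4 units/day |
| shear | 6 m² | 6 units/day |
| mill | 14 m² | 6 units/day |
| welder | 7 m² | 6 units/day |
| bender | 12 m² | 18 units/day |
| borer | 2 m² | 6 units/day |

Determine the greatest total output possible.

46

Allowing fractional choices, the relaxed optimum would be about 47.0, but machines are indivisible.
press + shear + welder + bender + borer: floor space 7 + 6 + 7 + 12 + 2 = 34 ≤ 36, output 10 + 6 + 6 + 18 + 6 = 46.
press + punch + welder + bender + borer: floor space 7 + 8 + 7 + 12 + 2 = 36 ≤ 36, output 10 + 4 + 6 + 18 + 6 = 44.
press + punch + shear + bender + borer: floor space 7 + 8 + 6 + 12 + 2 = 35 ≤ 36, output 10 + 4 + 6 + 18 + 6 = 44.
Best is press, shear, welder, bender, and borer with total output 46.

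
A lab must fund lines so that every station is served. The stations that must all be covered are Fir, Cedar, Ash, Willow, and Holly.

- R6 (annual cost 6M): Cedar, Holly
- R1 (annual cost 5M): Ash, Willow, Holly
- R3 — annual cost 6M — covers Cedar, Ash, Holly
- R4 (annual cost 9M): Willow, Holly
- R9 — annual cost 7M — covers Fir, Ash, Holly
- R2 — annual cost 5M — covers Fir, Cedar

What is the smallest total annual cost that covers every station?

Choose R1 and R2: together they cover Fir, Cedar, Ash, Willow, Holly — every station.
Total annual cost: 5 + 5 = 10.

10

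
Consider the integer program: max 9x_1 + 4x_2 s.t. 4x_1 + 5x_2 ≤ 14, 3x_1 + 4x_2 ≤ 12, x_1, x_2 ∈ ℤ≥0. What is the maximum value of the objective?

27

The continuous relaxation peaks at (3.5, 0) with value 31.50; rounding to a feasible lattice point costs some objective.
(x_1,x_2)=(3,0): 4·3+5·0=12≤14, 3·3+4·0=9≤12, objective 27.
(x_1,x_2)=(2,1): 4·2+5·1=13≤14, 3·2+4·1=10≤12, objective 22.
(x_1,x_2)=(2,0): 4·2+5·0=8≤14, 3·2+4·0=6≤12, objective 18.
Maximum is 27 at (x_1,x_2)=(3,0).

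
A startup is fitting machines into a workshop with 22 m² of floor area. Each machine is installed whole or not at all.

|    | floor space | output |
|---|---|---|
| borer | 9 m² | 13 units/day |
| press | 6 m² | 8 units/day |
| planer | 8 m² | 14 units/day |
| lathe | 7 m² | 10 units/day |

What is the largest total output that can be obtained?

This is an integer program with binary decision variables.
Take press, planer, and lathe: floor space 6 + 8 + 7 = 21 ≤ 22, output 8 + 14 + 10 = 32.
No other feasible combination does better.

32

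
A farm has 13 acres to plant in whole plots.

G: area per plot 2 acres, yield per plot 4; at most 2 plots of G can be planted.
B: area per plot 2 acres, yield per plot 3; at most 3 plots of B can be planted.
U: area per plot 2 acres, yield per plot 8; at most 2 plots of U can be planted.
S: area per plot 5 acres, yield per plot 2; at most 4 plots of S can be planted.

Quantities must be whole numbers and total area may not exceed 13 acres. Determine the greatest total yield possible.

This is a bounded integer knapsack.
1×G, 3×B, and 2×U: area 12 ≤ 13, yield 1·4 + 3·3 + 2·8 = 29.
2×G, 2×B, and 2×U: area 12 ≤ 13, yield 2·4 + 2·3 + 2·8 = 30.
Best is 30.

30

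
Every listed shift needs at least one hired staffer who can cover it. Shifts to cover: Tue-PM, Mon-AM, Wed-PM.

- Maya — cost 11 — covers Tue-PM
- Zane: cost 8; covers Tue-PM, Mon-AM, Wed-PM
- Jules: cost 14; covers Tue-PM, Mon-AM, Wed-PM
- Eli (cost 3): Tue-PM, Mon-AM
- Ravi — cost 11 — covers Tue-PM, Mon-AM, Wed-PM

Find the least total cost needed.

This is an integer covering problem.
Zane alone covers Tue-PM, Mon-AM, Wed-PM — every shift.
Total cost: 8.

8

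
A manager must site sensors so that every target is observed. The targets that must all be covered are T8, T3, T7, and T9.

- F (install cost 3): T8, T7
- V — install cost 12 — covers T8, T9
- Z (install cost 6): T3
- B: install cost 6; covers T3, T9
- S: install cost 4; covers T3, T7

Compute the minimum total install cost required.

Choose F and B: together they cover T8, T3, T7, T9 — every target.
Total install cost: 3 + 6 = 9.

9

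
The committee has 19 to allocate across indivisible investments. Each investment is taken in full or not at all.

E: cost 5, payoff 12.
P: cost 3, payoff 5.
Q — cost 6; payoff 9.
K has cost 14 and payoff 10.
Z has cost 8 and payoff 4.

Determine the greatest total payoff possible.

26

Take E, P, and Q: cost 5 + 3 + 6 = 14 ≤ 19, payoff 12 + 5 + 9 = 26.
No other feasible combination does better.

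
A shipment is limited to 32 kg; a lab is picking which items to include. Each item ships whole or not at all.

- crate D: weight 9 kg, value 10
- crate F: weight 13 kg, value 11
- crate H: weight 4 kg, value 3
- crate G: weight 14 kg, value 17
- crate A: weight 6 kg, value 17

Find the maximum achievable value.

Allowing fractional choices, the relaxed optimum would be about 46.5, but items are indivisible.
crate D + crate F + crate H + crate A: weight 9 + 13 + 4 + 6 = 32 ≤ 32, value 10 + 11 + 3 + 17 = 41.
crate D + crate F + crate A: weight 9 + 13 + 6 = 28 ≤ 32, value 10 + 11 + 17 = 38.
crate D + crate G + crate A: weight 9 + 14 + 6 = 29 ≤ 32, value 10 + 17 + 17 = 44.
Best is crate D, crate G, and crate A with total value 44.

44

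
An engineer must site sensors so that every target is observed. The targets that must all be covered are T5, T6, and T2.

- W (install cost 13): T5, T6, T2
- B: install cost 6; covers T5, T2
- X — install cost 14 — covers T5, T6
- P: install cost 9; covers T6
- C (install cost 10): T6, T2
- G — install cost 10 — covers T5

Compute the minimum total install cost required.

The greedy cost-per-new-target heuristic would pick B and P for 15, but a cheaper cover exists.
W alone covers T5, T6, T2 — every target.
Total install cost: 13.
No cover costs less than 13.

13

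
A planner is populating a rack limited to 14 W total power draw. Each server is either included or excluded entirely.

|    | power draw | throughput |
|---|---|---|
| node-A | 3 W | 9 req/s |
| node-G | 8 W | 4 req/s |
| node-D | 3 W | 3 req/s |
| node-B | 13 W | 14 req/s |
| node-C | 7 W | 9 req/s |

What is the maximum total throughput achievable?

This is an integer program with binary decision variables.
Take node-A, node-D, and node-C: power draw 3 + 3 + 7 = 13 ≤ 14, throughput 9 + 3 + 9 = 21.
No other feasible combination does better.

21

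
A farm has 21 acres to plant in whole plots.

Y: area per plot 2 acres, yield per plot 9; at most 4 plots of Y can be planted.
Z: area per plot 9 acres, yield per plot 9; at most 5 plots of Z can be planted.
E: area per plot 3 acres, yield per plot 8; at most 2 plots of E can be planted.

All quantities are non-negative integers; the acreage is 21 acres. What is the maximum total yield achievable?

Take 4×Y, 1×Z, and 1×E: area 20 ≤ 21, yield 4·9 + 1·9 + 1·8 = 53.
Y has the best ratio (9/2) and is taken to its limit of 4; remaining capacity is filled optimally with the others.

53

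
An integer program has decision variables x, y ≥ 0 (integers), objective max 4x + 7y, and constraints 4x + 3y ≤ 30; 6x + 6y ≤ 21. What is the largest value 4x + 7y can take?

21

(x,y)=(0,3): 4·0+3·3=9≤30, 6·0+6·3=18≤21, objective 21.
(x,y)=(1,2): 4·1+3·2=10≤30, 6·1+6·2=18≤21, objective 18.
(x,y)=(0,2): 4·0+3·2=6≤30, 6·0+6·2=12≤21, objective 14.
The best lattice point is (0,3), giving 21.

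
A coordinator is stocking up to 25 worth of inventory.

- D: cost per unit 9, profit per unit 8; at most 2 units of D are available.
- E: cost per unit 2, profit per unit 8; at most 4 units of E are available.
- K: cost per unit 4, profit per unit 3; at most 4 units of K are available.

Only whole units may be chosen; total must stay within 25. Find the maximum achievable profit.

1×D, 4×E, and 2×K: cost 25 ≤ 25, profit 1·8 + 4·8 + 2·3 = 46.
4×E and 4×K: cost 24 ≤ 25, profit 4·8 + 4·3 = 44.
Best is 46.

46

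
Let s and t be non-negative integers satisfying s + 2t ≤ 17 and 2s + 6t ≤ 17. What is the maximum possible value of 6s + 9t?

48

(s,t)=(8,0): 1·8+2·0=8≤17, 2·8+6·0=16≤17, objective 48.
(s,t)=(7,0): 1·7+2·0=7≤17, 2·7+6·0=14≤17, objective 42.
Maximum is 48 at (s,t)=(8,0).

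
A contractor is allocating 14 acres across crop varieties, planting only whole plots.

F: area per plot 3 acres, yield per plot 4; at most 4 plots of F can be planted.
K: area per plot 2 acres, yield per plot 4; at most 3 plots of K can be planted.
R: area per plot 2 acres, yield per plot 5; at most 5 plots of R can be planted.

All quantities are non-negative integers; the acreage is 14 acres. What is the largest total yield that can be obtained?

2×K and 5×R: area 14 ≤ 14, yield 2·4 + 5·5 = 33.
3×K and 4×R: area 14 ≤ 14, yield 3·4 + 4·5 = 32.
Best is 33.

33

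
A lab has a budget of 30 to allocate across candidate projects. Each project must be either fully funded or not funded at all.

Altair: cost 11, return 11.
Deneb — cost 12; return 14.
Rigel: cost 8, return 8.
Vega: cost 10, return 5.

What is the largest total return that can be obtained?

27

Allowing fractional choices, the relaxed optimum would be about 32.0, but projects are indivisible.
Altair + Deneb: cost 11 + 12 = 23 ≤ 30, return 11 + 14 = 25.
Deneb + Rigel + Vega: cost 12 + 8 + 10 = 30 ≤ 30, return 14 + 8 + 5 = 27.
Best is Deneb, Rigel, and Vega with total return 27.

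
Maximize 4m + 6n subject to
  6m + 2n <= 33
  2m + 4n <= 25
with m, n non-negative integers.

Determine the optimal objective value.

40

Relaxing integrality, the LP optimum is 41.60 at (m,n) = (4.1, 4.2), which is not an integer point.
(m,n)=(4,4): 6·4+2·4=32≤33, 2·4+4·4=24≤25, objective 40.
(m,n)=(3,4): 6·3+2·4=26≤33, 2·3+4·4=22≤25, objective 36.
No feasible integer point exceeds 40.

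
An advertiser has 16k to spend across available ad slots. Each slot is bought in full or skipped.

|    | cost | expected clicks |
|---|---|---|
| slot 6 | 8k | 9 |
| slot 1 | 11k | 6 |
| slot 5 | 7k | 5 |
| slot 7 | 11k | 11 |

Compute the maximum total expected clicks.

14

slot 6: cost 8 ≤ 16, expected clicks 9.
slot 6 + slot 5: cost 8 + 7 = 15 ≤ 16, expected clicks 9 + 5 = 14.
slot 7: cost 11 ≤ 16, expected clicks 11.
Best is slot 6 and slot 5 with total expected clicks 14.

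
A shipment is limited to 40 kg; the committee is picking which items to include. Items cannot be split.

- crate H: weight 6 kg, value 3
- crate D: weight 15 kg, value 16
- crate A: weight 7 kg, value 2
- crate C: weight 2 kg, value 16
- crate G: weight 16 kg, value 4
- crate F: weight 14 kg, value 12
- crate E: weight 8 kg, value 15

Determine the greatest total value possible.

Allowing fractional choices, the relaxed optimum would be about 59.5, but items are indivisible.
crate H + crate D + crate C + crate E: weight 6 + 15 + 2 + 8 = 31 ≤ 40, value 3 + 16 + 16 + 15 = 50.
crate H + crate D + crate A + crate C + crate E: weight 6 + 15 + 7 + 2 + 8 = 38 ≤ 40, value 3 + 16 + 2 + 16 + 15 = 52.
crate D + crate C + crate F + crate E: weight 15 + 2 + 14 + 8 = 39 ≤ 40, value 16 + 16 + 12 + 15 = 59.
Best is crate D, crate C, crate F, and crate E with total value 59.

59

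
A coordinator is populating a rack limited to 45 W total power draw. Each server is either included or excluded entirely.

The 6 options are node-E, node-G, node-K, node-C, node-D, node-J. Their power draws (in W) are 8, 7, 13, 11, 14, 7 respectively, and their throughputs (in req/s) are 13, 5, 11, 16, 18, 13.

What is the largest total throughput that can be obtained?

Take node-E, node-C, node-D, and node-J: power draw 8 + 11 + 14 + 7 = 40 ≤ 45, throughput 13 + 16 + 18 + 13 = 60.
No other feasible combination does better.

60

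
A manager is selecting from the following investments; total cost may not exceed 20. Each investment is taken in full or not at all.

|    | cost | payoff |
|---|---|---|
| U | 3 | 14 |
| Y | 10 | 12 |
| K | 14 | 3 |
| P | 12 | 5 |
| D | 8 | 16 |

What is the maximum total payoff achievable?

30

Treat it as a binary knapsack problem.
Allowing fractional choices, the relaxed optimum would be about 40.8, but investments are indivisible.
Y + D: cost 10 + 8 = 18 ≤ 20, payoff 12 + 16 = 28.
U + Y: cost 3 + 10 = 13 ≤ 20, payoff 14 + 12 = 26.
U + D: cost 3 + 8 = 11 ≤ 20, payoff 14 + 16 = 30.
Best is U and D with total payoff 30.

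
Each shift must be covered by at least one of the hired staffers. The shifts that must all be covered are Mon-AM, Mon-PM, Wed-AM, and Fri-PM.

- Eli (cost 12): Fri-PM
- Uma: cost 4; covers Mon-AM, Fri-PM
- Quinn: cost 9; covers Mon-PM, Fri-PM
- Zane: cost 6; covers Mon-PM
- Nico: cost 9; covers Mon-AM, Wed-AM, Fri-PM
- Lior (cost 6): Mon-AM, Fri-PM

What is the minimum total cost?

This is an integer covering problem.
The greedy cost-per-new-shift heuristic would pick Uma, Zane, and Nico for 19, but a cheaper cover exists.
Choose Zane and Nico: together they cover Mon-AM, Mon-PM, Wed-AM, Fri-PM — every shift.
Total cost: 6 + 9 = 15.
No cover costs less than 15.

15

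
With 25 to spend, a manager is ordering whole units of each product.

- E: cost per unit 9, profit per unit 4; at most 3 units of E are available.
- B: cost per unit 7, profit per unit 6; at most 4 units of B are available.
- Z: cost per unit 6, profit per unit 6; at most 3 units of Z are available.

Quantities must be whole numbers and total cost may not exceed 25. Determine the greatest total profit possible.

Z has the best ratio (6/6); taking only Z gives at most 3×6 = 18 (stopped by the supply cap of 3).
Mixing does better — 1×B and 3×Z: cost 25 ≤ 25, profit 1·6 + 3·6 = 24.

24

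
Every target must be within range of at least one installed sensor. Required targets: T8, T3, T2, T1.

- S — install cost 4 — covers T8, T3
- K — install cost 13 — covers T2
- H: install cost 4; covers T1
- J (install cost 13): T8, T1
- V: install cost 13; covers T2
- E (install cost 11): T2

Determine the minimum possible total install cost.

This is an integer covering problem.
Choose S, H, and E: together they cover T8, T3, T2, T1 — every target.
Total install cost: 4 + 4 + 11 = 19.
No cover costs less than 19.

19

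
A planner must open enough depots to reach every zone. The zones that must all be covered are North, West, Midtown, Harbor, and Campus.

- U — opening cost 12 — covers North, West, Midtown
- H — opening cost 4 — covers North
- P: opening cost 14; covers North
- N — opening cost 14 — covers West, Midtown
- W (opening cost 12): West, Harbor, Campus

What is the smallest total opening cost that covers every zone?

24

Choose U and W: together they cover North, West, Midtown, Harbor, Campus — every zone.
Total opening cost: 12 + 12 = 24.
No cover costs less than 24.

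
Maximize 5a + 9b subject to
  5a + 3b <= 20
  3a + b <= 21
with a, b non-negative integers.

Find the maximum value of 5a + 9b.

The continuous relaxation peaks at (0, 6.67) with value 60.00; rounding to a feasible lattice point costs some objective.
(a,b)=(0,6): 5·0+3·6=18≤20, 3·0+1·6=6≤21, objective 54.
(a,b)=(1,5): 5·1+3·5=20≤20, 3·1+1·5=8≤21, objective 50.
(a,b)=(0,5): 5·0+3·5=15≤20, 3·0+1·5=5≤21, objective 45.
The best lattice point is (0,6), giving 54.

54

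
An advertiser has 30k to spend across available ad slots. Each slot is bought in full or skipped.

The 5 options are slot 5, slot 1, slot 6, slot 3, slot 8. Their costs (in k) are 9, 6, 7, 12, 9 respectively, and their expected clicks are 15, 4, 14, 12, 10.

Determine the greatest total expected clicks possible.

slot 5 + slot 3 + slot 8: cost 9 + 12 + 9 = 30 ≤ 30, expected clicks 15 + 12 + 10 = 37.
slot 5 + slot 6 + slot 3: cost 9 + 7 + 12 = 28 ≤ 30, expected clicks 15 + 14 + 12 = 41.
slot 5 + slot 6 + slot 8: cost 9 + 7 + 9 = 25 ≤ 30, expected clicks 15 + 14 + 10 = 39.
Best is slot 5, slot 6, and slot 3 with total expected clicks 41.

41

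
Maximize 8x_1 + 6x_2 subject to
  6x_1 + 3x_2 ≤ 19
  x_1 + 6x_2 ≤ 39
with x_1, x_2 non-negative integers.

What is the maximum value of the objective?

36

The continuous relaxation peaks at (0, 6.33) with value 38.00; rounding to a feasible lattice point costs some objective.
(x_1,x_2)=(0,6): 6·0+3·6=18≤19, 1·0+6·6=36≤39, objective 36.
(x_1,x_2)=(0,5): 6·0+3·5=15≤19, 1·0+6·5=30≤39, objective 30.
No feasible integer point exceeds 36.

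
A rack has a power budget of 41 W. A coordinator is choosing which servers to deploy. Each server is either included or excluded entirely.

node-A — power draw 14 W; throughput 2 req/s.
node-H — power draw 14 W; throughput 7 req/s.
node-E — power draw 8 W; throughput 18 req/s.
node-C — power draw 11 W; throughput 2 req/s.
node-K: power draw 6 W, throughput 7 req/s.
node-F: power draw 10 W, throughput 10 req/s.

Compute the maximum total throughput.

This is a 0-1 knapsack instance.
Allowing fractional choices, the relaxed optimum would be about 42.5, but servers are indivisible.
node-H + node-E + node-K + node-F: power draw 14 + 8 + 6 + 10 = 38 ≤ 41, throughput 7 + 18 + 7 + 10 = 42.
node-E + node-C + node-K + node-F: power draw 8 + 11 + 6 + 10 = 35 ≤ 41, throughput 18 + 2 + 7 + 10 = 37.
Best is node-H, node-E, node-K, and node-F with total throughput 42.

42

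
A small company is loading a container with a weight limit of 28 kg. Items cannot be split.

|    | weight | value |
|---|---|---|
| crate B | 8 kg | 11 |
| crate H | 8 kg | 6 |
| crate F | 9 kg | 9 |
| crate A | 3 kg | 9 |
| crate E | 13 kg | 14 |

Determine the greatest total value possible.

35

This is a 0-1 knapsack instance.
Take crate B, crate H, crate F, and crate A: weight 8 + 8 + 9 + 3 = 28 ≤ 28, value 11 + 6 + 9 + 9 = 35.
No other feasible combination does better.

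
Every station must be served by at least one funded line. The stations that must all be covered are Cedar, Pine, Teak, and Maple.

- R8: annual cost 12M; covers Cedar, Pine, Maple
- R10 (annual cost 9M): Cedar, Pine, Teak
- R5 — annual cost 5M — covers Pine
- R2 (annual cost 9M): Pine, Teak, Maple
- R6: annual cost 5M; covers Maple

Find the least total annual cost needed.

14

This is a weighted set-cover instance.
Choose R10 and R6: together they cover Cedar, Pine, Teak, Maple — every station.
Total annual cost: 9 + 5 = 14.
No cover costs less than 14.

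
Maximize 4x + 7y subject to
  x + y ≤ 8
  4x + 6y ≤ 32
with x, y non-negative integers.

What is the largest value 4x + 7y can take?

Relaxing integrality, the LP optimum is 37.33 at (x,y) = (0, 5.33), which is not an integer point.
(x,y)=(2,4): 1·2+1·4=6≤8, 4·2+6·4=32≤32, objective 36.
(x,y)=(0,5): 1·0+1·5=5≤8, 4·0+6·5=30≤32, objective 35.
(x,y)=(3,3): 1·3+1·3=6≤8, 4·3+6·3=30≤32, objective 33.
Maximum is 36 at (x,y)=(2,4).

36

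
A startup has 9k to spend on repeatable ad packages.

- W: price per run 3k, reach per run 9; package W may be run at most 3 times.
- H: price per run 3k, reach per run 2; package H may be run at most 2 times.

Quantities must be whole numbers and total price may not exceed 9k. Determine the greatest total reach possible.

Take 3×W: price 9 ≤ 9, reach 3·9 = 27.
W has the best ratio (9/3) and is taken to its limit of 3; remaining capacity is filled optimally with the others.

27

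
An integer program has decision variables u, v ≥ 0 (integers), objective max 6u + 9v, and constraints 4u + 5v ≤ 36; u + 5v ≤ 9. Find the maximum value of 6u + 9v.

54

(u,v)=(9,0): 4·9+5·0=36≤36, 1·9+5·0=9≤9, objective 54.
(u,v)=(8,0): 4·8+5·0=32≤36, 1·8+5·0=8≤9, objective 48.
Maximum is 54 at (u,v)=(9,0).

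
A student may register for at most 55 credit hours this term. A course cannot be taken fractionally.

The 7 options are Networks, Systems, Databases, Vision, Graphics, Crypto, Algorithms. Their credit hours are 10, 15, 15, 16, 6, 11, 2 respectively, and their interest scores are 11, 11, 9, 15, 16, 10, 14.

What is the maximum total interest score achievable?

67

This is a 0-1 knapsack instance.
Take Networks, Systems, Vision, Graphics, and Algorithms: credit hours 10 + 15 + 16 + 6 + 2 = 49 ≤ 55, interest score 11 + 11 + 15 + 16 + 14 = 67.
No other feasible combination does better.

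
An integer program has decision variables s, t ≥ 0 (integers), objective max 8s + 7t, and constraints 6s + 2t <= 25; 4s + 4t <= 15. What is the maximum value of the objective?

24

Relaxing integrality, the LP optimum is 30.00 at (s,t) = (3.75, 0), which is not an integer point.
(s,t)=(3,0): 6·3+2·0=18≤25, 4·3+4·0=12≤15, objective 24.
(s,t)=(2,1): 6·2+2·1=14≤25, 4·2+4·1=12≤15, objective 23.
(s,t)=(2,0): 6·2+2·0=12≤25, 4·2+4·0=8≤15, objective 16.
The best lattice point is (3,0), giving 24.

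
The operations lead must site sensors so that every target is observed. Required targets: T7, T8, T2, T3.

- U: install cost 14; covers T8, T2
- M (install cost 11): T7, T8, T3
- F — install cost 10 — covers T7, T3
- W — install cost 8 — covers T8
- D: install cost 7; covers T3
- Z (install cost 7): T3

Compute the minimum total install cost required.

This is a weighted set-cover instance.
The greedy cost-per-new-target heuristic would pick M and U for 25, but a cheaper cover exists.
Choose U and F: together they cover T7, T8, T2, T3 — every target.
Total install cost: 14 + 10 = 24.
No cover costs less than 24.

24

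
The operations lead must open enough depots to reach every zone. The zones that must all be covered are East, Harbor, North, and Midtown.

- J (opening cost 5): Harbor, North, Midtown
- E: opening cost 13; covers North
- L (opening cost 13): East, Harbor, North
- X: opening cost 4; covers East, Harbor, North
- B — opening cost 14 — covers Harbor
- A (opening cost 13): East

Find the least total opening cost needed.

9

Choose J and X: together they cover East, Harbor, North, Midtown — every zone.
Total opening cost: 5 + 4 = 9.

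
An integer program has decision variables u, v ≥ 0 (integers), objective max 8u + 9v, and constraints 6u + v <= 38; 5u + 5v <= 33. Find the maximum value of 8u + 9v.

54

Relaxing integrality, the LP optimum is 59.40 at (u,v) = (0, 6.6), which is not an integer point.
(u,v)=(0,6): 6·0+1·6=6≤38, 5·0+5·6=30≤33, objective 54.
(u,v)=(1,5): 6·1+1·5=11≤38, 5·1+5·5=30≤33, objective 53.
(u,v)=(0,5): 6·0+1·5=5≤38, 5·0+5·5=25≤33, objective 45.
The best lattice point is (0,6), giving 54.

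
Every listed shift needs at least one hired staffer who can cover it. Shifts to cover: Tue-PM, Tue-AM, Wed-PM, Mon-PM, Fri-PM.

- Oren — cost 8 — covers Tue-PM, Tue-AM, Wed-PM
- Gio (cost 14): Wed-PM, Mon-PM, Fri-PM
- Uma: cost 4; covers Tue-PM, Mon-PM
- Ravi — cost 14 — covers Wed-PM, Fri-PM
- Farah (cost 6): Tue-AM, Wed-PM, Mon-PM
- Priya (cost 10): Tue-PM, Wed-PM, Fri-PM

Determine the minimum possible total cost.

The greedy cost-per-new-shift heuristic would pick Uma, Farah, and Priya for 20, but a cheaper cover exists.
Choose Farah and Priya: together they cover Tue-PM, Tue-AM, Wed-PM, Mon-PM, Fri-PM — every shift.
Total cost: 6 + 10 = 16.
No cover costs less than 16.

16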